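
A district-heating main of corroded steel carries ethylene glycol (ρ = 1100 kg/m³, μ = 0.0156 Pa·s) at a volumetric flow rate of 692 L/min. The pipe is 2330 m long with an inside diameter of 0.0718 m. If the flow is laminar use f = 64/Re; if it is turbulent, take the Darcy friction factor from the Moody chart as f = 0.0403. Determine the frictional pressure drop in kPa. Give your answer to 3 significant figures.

ΔP ≈ 5840 kPa

Q = 692 L/min = 692/60000 = 0.01153 m³/s.
Cross-sectional area A = πD²/4 = π(0.0718)²/4 = 0.004049 m²; mean velocity V = Q/A = 0.01153/0.004049 = 2.848 m/s.
Reynolds number Re = ρVD/μ = 1100 · 2.848 · 0.0718 / 0.0156 = 1.442e+04.
Re > 4000 → turbulent; use the Moody-chart value f = 0.0403.
Darcy-Weisbach: ΔP = f(L/D)(ρV²/2) = 0.0403·(2330/0.0718)·(1100·2.848²/2) = 0.0403·3.245e+04·4463 = 5.836e+06 Pa.
ΔP = 5.836e+06 Pa = 5840 kPa.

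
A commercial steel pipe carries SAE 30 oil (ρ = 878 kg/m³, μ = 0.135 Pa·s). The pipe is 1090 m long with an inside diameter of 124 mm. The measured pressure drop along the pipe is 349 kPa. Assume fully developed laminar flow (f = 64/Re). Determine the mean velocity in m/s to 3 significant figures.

For laminar flow, f = 64/Re with Re = ρVD/μ, so Darcy-Weisbach reduces to ΔP = 32μLV/D². Solving for V: V = ΔP·D²/(32μL) = 3.49e+05·(0.124)²/(32·0.135·1090) = 1.14 m/s.
Check: Re = ρVD/μ = 878·1.14·0.124/0.135 = 919.1 < 2300, so the laminar assumption holds.

V ≈ 1.14 m/s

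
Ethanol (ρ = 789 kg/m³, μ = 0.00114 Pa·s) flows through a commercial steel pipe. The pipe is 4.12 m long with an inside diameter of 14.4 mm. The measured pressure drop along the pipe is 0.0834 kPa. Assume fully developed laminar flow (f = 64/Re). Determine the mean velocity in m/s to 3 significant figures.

V ≈ 0.115 m/s

For laminar flow, f = 64/Re with Re = ρVD/μ, so Darcy-Weisbach reduces to ΔP = 32μLV/D². Solving for V: V = ΔP·D²/(32μL) = 83.4·(0.0144)²/(32·0.00114·4.12) = 0.1151 m/s.
Check: Re = ρVD/μ = 789·0.1151·0.0144/0.00114 = 1147 < 2300, so the laminar assumption holds.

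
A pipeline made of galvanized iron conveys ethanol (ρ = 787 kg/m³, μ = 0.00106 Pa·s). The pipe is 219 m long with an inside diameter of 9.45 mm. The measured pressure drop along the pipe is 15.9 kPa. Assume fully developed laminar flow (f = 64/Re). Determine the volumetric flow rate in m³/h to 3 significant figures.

For laminar flow, f = 64/Re with Re = ρVD/μ, so Darcy-Weisbach reduces to ΔP = 32μLV/D². Solving for V: V = ΔP·D²/(32μL) = 1.59e+04·(0.00945)²/(32·0.00106·219) = 0.1911 m/s.
Check: Re = ρVD/μ = 787·0.1911·0.00945/0.00106 = 1341 < 2300, so the laminar assumption holds.
Q = V·A = 0.1911·(π/4·0.00945²) = 1.341e-05 m³/s = 0.0483 m³/h.

Q ≈ 0.0483 m³/h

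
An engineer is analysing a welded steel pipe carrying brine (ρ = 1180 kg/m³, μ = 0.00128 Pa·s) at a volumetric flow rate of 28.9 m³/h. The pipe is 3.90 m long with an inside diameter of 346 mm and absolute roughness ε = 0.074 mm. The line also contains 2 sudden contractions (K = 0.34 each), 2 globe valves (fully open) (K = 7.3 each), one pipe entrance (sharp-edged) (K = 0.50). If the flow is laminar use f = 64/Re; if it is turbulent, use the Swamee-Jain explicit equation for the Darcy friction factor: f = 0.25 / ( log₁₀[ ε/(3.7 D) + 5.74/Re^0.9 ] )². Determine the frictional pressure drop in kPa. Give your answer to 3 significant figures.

ΔP ≈ 0.0691 kPa

Q = 28.9 m³/h = 28.9/3600 = 0.008028 m³/s.
Cross-sectional area A = πD²/4 = π(0.346)²/4 = 0.09402 m²; mean velocity V = Q/A = 0.008028/0.09402 = 0.08538 m/s.
Reynolds number Re = ρVD/μ = 1180 · 0.08538 · 0.346 / 0.00128 = 2.723e+04.
Re > 4000 → turbulent. Relative roughness ε/D = 7.4e-05/0.346 = 0.000214. Swamee-Jain: f = 0.25/(log₁₀[0.000214/3.7 + 5.74/2.723e+04^0.9])² = 0.25/(log₁₀[5.78e-05 + 0.000585])² = 0.25/(-3.192)² = 0.02454.
Total minor-loss coefficient ΣK = 2·0.34 + 2·7.3 + 1·0.5 = 15.8.
ΔP = [f·L/D + ΣK]·(ρV²/2) = [0.02454·3.9/0.346 + 15.8]·(1180·0.08538²/2) = [0.2766 + 15.8]·4.301 = 69.06 Pa.
ΔP = 69.06 Pa = 0.0691 kPa.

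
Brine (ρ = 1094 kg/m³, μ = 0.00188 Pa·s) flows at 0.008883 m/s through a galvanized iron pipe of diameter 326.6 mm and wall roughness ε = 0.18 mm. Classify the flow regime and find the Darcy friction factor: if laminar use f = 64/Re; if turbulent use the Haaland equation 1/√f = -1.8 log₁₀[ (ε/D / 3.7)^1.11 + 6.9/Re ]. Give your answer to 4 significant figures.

f ≈ 0.03791

Re = ρVD/μ = 1094·0.008883·0.3266/0.00188 = 1688.
Re < 2300 → laminar, so f = 64/Re = 0.03791 (roughness is irrelevant in laminar flow).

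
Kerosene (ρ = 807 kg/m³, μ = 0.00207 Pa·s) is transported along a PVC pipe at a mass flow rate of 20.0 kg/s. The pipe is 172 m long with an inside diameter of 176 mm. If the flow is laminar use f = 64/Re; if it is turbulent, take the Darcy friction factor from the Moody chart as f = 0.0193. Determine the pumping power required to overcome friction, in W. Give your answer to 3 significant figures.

P ≈ 196 W

A = πD²/4 = π(0.176)²/4 = 0.02433 m²; mean velocity V = ṁ/(ρA) = 20/(807 · 0.02433) = 1.019 m/s.
Reynolds number Re = ρVD/μ = 807 · 1.019 · 0.176 / 0.00207 = 6.99e+04.
Re > 4000 → turbulent; use the Moody-chart value f = 0.0193.
Darcy-Weisbach: ΔP = f(L/D)(ρV²/2) = 0.0193·(172/0.176)·(807·1.019²/2) = 0.0193·977.3·418.7 = 7898 Pa.
Q = ṁ/ρ = 20/807 = 0.02478 m³/s.
Pumping power P = QΔP = 0.02478·7898 = 195.7 W = 196 W.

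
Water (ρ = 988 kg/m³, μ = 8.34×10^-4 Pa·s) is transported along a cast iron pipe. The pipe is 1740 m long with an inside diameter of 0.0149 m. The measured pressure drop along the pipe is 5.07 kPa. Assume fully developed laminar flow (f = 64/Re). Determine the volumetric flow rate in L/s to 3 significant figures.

For laminar flow, f = 64/Re with Re = ρVD/μ, so Darcy-Weisbach reduces to ΔP = 32μLV/D². Solving for V: V = ΔP·D²/(32μL) = 5070·(0.0149)²/(32·0.000834·1740) = 0.02424 m/s.
Check: Re = ρVD/μ = 988·0.02424·0.0149/0.000834 = 427.9 < 2300, so the laminar assumption holds.
Q = V·A = 0.02424·(π/4·0.0149²) = 4.226e-06 m³/s = 0.00423 L/s.

Q ≈ 0.00423 L/s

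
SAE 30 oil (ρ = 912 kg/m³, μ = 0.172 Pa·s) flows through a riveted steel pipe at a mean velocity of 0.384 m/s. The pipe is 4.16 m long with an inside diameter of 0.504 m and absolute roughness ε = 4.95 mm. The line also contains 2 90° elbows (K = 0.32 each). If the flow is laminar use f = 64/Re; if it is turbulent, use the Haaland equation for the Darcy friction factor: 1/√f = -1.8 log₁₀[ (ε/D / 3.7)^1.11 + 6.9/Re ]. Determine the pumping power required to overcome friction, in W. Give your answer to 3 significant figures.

Reynolds number Re = ρVD/μ = 912 · 0.384 · 0.504 / 0.172 = 1026.
Re < 2300 → laminar flow, so f = 64/Re = 64/1026 = 0.06237 (the turbulent correlation is not needed).
Total minor-loss coefficient ΣK = 2·0.32 = 0.64.
ΔP = [f·L/D + ΣK]·(ρV²/2) = [0.06237·4.16/0.504 + 0.64]·(912·0.384²/2) = [0.5148 + 0.64]·67.24 = 77.65 Pa.
Q = V·A = 0.384·0.1995 = 0.07661 m³/s.
Pumping power P = QΔP = 0.07661·77.65 = 5.948 W = 5.95 W.

P ≈ 5.95 W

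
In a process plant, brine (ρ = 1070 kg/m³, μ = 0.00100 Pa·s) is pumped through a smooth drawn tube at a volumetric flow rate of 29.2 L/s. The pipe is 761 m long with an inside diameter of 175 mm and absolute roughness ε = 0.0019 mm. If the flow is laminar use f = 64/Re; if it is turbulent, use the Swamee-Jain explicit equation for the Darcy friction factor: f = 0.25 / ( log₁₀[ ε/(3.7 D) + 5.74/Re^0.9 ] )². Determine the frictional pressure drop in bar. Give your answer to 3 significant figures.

ΔP ≈ 0.523 bar

Q = 29.2 L/s = 29.2/1000 = 0.0292 m³/s.
Cross-sectional area A = πD²/4 = π(0.175)²/4 = 0.02405 m²; mean velocity V = Q/A = 0.0292/0.02405 = 1.214 m/s.
Reynolds number Re = ρVD/μ = 1070 · 1.214 · 0.175 / 0.001 = 2.273e+05.
Re > 4000 → turbulent. Relative roughness ε/D = 1.9e-06/0.175 = 1.09e-05. Swamee-Jain: f = 0.25/(log₁₀[1.09e-05/3.7 + 5.74/2.273e+05^0.9])² = 0.25/(log₁₀[2.93e-06 + 8.67e-05])² = 0.25/(-4.048)² = 0.01526.
Darcy-Weisbach: ΔP = f(L/D)(ρV²/2) = 0.01526·(761/0.175)·(1070·1.214²/2) = 0.01526·4349·788.5 = 5.232e+04 Pa.
ΔP = 5.232e+04 Pa = 0.523 bar.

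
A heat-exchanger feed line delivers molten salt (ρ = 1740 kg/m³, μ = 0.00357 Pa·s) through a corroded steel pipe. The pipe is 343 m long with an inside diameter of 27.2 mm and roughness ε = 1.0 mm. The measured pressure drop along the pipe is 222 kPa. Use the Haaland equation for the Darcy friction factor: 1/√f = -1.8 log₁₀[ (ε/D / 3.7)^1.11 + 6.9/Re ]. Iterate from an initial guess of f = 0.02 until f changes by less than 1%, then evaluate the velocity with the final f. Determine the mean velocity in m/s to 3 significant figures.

Rearranging Darcy-Weisbach: V = √(2·ΔP·D/(f·L·ρ)). With ε/D = 0.001/0.0272 = 0.0368, iterate starting from f = 0.02:
  f = 0.02 → V = √(2·2.22e+05·0.0272/(0.02·343·1740)) = 1.006 m/s; Re = ρVD/μ = 1.333e+04; f → 0.06453
  f = 0.06453 → V = 0.56 m/s; Re = 7424; f → 0.06613
  f = 0.06613 → V = 0.5532 m/s; Re = 7333; f → 0.06617
Converged (Δf/f < 1%). With the final f = 0.06617: V = √(2·2.22e+05·0.0272/(0.06617·343·1740)) = 0.553 m/s.

V ≈ 0.553 m/s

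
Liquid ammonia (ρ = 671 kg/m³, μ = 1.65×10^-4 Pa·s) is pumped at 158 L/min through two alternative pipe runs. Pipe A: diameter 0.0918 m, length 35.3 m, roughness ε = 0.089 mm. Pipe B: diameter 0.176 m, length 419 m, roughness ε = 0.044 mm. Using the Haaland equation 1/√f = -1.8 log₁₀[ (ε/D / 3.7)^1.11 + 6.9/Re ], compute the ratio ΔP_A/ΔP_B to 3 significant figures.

Pipe A: V = Q/A = 0.002633/0.006619 = 0.3979 m/s; Re = 1.485e+05; ε/D = 0.000969; Haaland → f = 0.02118; ΔP_A = f(L/D)(ρV²/2) = 432.5 Pa.
Pipe B: V = Q/A = 0.002633/0.02433 = 0.1082 m/s; Re = 7.747e+04; ε/D = 0.00025; Haaland → f = 0.0198; ΔP_B = f(L/D)(ρV²/2) = 185.2 Pa.
ΔP_A/ΔP_B = 432.5/185.2 = 2.33.

ΔP_A/ΔP_B ≈ 2.33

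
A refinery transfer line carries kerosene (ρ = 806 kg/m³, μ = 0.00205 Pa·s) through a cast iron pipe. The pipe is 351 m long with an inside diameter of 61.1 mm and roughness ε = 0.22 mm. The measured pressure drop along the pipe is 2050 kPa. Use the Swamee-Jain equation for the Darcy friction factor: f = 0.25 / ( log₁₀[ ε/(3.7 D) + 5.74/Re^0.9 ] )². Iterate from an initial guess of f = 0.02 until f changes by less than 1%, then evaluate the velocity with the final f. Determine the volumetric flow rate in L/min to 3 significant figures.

Q ≈ 978 L/min

Rearranging Darcy-Weisbach: V = √(2·ΔP·D/(f·L·ρ)). With ε/D = 0.00022/0.0611 = 0.0036, iterate starting from f = 0.02:
  f = 0.02 → V = √(2·2.05e+06·0.0611/(0.02·351·806)) = 6.654 m/s; Re = ρVD/μ = 1.598e+05; f → 0.0285
  f = 0.0285 → V = 5.574 m/s; Re = 1.339e+05; f → 0.02866
Converged (Δf/f < 1%). With the final f = 0.02866: V = √(2·2.05e+06·0.0611/(0.02866·351·806)) = 5.559 m/s.
Q = V·A = 5.559·(π/4·0.0611²) = 0.0163 m³/s = 978 L/min.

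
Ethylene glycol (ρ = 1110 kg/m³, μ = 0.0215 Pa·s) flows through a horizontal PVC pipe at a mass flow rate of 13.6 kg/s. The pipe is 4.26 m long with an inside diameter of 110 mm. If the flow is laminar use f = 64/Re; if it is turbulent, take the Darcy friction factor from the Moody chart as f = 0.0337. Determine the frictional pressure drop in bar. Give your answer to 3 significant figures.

ΔP ≈ 0.0120 bar

A = πD²/4 = π(0.11)²/4 = 0.009503 m²; mean velocity V = ṁ/(ρA) = 13.6/(1110 · 0.009503) = 1.289 m/s.
Reynolds number Re = ρVD/μ = 1110 · 1.289 · 0.11 / 0.0215 = 7322.
Re > 4000 → turbulent; use the Moody-chart value f = 0.0337.
Darcy-Weisbach: ΔP = f(L/D)(ρV²/2) = 0.0337·(4.26/0.11)·(1110·1.289²/2) = 0.0337·38.73·922.5 = 1204 Pa.
ΔP = 1204 Pa = 0.0120 bar.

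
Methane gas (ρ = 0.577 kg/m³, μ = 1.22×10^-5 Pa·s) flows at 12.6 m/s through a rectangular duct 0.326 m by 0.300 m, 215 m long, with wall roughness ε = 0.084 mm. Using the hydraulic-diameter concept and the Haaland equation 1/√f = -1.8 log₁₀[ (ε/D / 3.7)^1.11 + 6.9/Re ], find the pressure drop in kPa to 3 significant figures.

Hydraulic diameter D_h = 4A/P = 4·(0.326·0.3)/(2·(0.326+0.3)) = 0.3912/1.252 = 0.3125 m.
Re = ρVD_h/μ = 0.577·12.6·0.3125/1.22e-05 = 1.862e+05.
ε/D_h = 8.4e-05/0.3125 = 0.000269; Haaland gives 1/√f = -1.8 log₁₀[2.55e-05+3.71e-05] = 7.567, so f = 0.01746.
ΔP = f(L/D_h)(ρV²/2) = 0.01746·215/0.3125·45.8 = 550.4 Pa.
ΔP = 0.550 kPa.

ΔP ≈ 0.550 kPa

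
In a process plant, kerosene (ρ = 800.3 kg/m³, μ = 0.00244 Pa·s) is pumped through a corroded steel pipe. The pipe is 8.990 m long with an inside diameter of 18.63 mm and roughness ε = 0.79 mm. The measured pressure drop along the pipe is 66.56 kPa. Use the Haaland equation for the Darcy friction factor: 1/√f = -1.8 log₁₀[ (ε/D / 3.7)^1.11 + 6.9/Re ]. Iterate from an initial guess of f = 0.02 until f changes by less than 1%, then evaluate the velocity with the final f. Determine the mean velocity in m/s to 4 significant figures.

Rearranging Darcy-Weisbach: V = √(2·ΔP·D/(f·L·ρ)). With ε/D = 0.00079/0.01863 = 0.0424, iterate starting from f = 0.02:
  f = 0.02 → V = √(2·6.656e+04·0.01863/(0.02·8.99·800.3)) = 4.152 m/s; Re = ρVD/μ = 2.537e+04; f → 0.06754
  f = 0.06754 → V = 2.259 m/s; Re = 1.38e+04; f → 0.06839
  f = 0.06839 → V = 2.245 m/s; Re = 1.372e+04; f → 0.0684
Converged (Δf/f < 1%). With the final f = 0.0684: V = √(2·6.656e+04·0.01863/(0.0684·8.99·800.3)) = 2.245 m/s.

V ≈ 2.245 m/s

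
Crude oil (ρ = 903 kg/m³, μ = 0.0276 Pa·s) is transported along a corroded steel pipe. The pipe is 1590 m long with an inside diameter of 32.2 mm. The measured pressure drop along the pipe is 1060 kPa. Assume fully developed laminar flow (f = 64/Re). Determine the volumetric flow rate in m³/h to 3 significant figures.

Q ≈ 2.29 m³/h

For laminar flow, f = 64/Re with Re = ρVD/μ, so Darcy-Weisbach reduces to ΔP = 32μLV/D². Solving for V: V = ΔP·D²/(32μL) = 1.06e+06·(0.0322)²/(32·0.0276·1590) = 0.7826 m/s.
Check: Re = ρVD/μ = 903·0.7826·0.0322/0.0276 = 824.5 < 2300, so the laminar assumption holds.
Q = V·A = 0.7826·(π/4·0.0322²) = 0.0006373 m³/s = 2.29 m³/h.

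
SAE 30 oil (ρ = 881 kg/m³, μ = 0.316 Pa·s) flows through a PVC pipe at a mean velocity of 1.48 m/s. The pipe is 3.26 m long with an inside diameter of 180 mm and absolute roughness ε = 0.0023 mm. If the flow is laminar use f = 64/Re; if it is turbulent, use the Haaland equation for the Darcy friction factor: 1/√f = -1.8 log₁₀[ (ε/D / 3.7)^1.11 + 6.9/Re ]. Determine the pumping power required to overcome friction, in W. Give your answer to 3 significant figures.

P ≈ 56.7 W

Reynolds number Re = ρVD/μ = 881 · 1.48 · 0.18 / 0.316 = 742.7.
Re < 2300 → laminar flow, so f = 64/Re = 64/742.7 = 0.08617 (the turbulent correlation is not needed).
Darcy-Weisbach: ΔP = f(L/D)(ρV²/2) = 0.08617·(3.26/0.18)·(881·1.48²/2) = 0.08617·18.11·964.9 = 1506 Pa.
Q = V·A = 1.48·0.02545 = 0.03766 m³/s.
Pumping power P = QΔP = 0.03766·1506 = 56.71 W = 56.7 W.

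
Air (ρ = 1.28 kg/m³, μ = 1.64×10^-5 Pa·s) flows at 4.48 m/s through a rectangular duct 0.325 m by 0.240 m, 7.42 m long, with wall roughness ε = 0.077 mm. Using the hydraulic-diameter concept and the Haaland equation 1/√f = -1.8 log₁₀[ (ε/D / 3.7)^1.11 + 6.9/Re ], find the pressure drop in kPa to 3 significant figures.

ΔP ≈ 0.00663 kPa

Hydraulic diameter D_h = 4A/P = 4·(0.325·0.24)/(2·(0.325+0.24)) = 0.312/1.13 = 0.2761 m.
Re = ρVD_h/μ = 1.28·4.48·0.2761/1.64e-05 = 9.654e+04.
ε/D_h = 7.7e-05/0.2761 = 0.000279; Haaland gives 1/√f = -1.8 log₁₀[2.65e-05+7.15e-05] = 7.216, so f = 0.01921.
ΔP = f(L/D_h)(ρV²/2) = 0.01921·7.42/0.2761·12.85 = 6.63 Pa.
ΔP = 0.00663 kPa.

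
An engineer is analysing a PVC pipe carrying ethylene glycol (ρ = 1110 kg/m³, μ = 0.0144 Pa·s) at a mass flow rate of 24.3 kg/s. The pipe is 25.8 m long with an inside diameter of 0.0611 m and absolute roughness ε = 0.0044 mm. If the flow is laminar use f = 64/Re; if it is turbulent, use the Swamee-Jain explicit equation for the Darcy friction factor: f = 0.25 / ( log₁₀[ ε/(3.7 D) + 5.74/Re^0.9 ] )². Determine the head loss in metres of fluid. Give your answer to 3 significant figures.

A = πD²/4 = π(0.0611)²/4 = 0.002932 m²; mean velocity V = ṁ/(ρA) = 24.3/(1110 · 0.002932) = 7.466 m/s.
Reynolds number Re = ρVD/μ = 1110 · 7.466 · 0.0611 / 0.0144 = 3.517e+04.
Re > 4000 → turbulent. Relative roughness ε/D = 4.4e-06/0.0611 = 7.2e-05. Swamee-Jain: f = 0.25/(log₁₀[7.2e-05/3.7 + 5.74/3.517e+04^0.9])² = 0.25/(log₁₀[1.95e-05 + 0.000465])² = 0.25/(-3.315)² = 0.02275.
Darcy-Weisbach: ΔP = f(L/D)(ρV²/2) = 0.02275·(25.8/0.0611)·(1110·7.466²/2) = 0.02275·422.3·3.094e+04 = 2.973e+05 Pa.
Head loss h_f = ΔP/(ρg) = 2.973e+05/(1110·9.81) = 27.3 m.

h_f ≈ 27.3 m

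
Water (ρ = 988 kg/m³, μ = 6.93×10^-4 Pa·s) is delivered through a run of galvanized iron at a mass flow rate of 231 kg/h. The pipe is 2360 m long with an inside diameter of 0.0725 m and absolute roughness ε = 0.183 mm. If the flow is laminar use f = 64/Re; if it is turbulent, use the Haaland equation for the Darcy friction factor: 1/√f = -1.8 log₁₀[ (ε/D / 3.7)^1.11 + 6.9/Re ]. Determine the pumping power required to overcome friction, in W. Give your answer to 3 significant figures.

ṁ = 231 kg/h = 231/3600 = 0.06417 kg/s.
A = πD²/4 = π(0.0725)²/4 = 0.004128 m²; mean velocity V = ṁ/(ρA) = 0.06417/(988 · 0.004128) = 0.01573 m/s.
Reynolds number Re = ρVD/μ = 988 · 0.01573 · 0.0725 / 0.000693 = 1626.
Re < 2300 → laminar flow, so f = 64/Re = 64/1626 = 0.03936 (the turbulent correlation is not needed).
Darcy-Weisbach: ΔP = f(L/D)(ρV²/2) = 0.03936·(2360/0.0725)·(988·0.01573²/2) = 0.03936·3.255e+04·0.1223 = 156.6 Pa.
Q = ṁ/ρ = 0.06417/988 = 6.495e-05 m³/s.
Pumping power P = QΔP = 6.495e-05·156.6 = 0.01017 W = 0.0102 W.

P ≈ 0.0102 W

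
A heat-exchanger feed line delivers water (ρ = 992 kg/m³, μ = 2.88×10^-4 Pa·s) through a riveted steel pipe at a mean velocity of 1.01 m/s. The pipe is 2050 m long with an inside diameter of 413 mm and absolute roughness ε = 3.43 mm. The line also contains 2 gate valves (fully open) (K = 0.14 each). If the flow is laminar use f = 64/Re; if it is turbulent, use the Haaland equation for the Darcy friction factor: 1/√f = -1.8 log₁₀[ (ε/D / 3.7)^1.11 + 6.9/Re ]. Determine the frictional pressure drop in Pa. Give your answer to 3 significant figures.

Reynolds number Re = ρVD/μ = 992 · 1.01 · 0.413 / 0.000288 = 1.437e+06.
Re > 4000 → turbulent. Relative roughness ε/D = 0.00343/0.413 = 0.00831. Haaland: 1/√f = -1.8 log₁₀[(0.00831/3.7)^1.11 + 6.9/1.437e+06] = -1.8 log₁₀[0.00115 + 4.8e-06] = 5.289, so f = 0.03575.
Total minor-loss coefficient ΣK = 2·0.14 = 0.28.
ΔP = [f·L/D + ΣK]·(ρV²/2) = [0.03575·2050/0.413 + 0.28]·(992·1.01²/2) = [177.4 + 0.28]·506 = 8.992e+04 Pa.

ΔP ≈ 89900 Pa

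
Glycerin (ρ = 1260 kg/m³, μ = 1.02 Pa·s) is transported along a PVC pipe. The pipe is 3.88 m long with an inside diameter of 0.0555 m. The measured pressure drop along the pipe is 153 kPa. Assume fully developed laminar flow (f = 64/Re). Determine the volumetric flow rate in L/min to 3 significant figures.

For laminar flow, f = 64/Re with Re = ρVD/μ, so Darcy-Weisbach reduces to ΔP = 32μLV/D². Solving for V: V = ΔP·D²/(32μL) = 1.53e+05·(0.0555)²/(32·1.02·3.88) = 3.721 m/s.
Check: Re = ρVD/μ = 1260·3.721·0.0555/1.02 = 255.1 < 2300, so the laminar assumption holds.
Q = V·A = 3.721·(π/4·0.0555²) = 0.009003 m³/s = 540 L/min.

Q ≈ 540 L/min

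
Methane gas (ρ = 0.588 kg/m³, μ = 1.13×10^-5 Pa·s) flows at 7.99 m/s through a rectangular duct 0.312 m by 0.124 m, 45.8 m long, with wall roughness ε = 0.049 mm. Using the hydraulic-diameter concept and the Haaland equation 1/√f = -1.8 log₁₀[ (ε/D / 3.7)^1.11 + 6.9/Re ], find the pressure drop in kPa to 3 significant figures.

Hydraulic diameter D_h = 4A/P = 4·(0.312·0.124)/(2·(0.312+0.124)) = 0.1548/0.872 = 0.1775 m.
Re = ρVD_h/μ = 0.588·7.99·0.1775/1.13e-05 = 7.378e+04.
ε/D_h = 4.9e-05/0.1775 = 0.000276; Haaland gives 1/√f = -1.8 log₁₀[2.62e-05+9.35e-05] = 7.059, so f = 0.02007.
ΔP = f(L/D_h)(ρV²/2) = 0.02007·45.8/0.1775·18.77 = 97.2 Pa.
ΔP = 0.0972 kPa.

ΔP ≈ 0.0972 kPa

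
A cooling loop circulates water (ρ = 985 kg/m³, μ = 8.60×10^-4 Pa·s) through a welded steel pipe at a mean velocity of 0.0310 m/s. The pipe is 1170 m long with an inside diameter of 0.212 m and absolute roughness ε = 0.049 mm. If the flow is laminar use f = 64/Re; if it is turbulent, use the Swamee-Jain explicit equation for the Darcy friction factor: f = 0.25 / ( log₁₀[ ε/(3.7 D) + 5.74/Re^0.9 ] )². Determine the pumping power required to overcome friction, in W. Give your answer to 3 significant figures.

P ≈ 0.0969 W

Reynolds number Re = ρVD/μ = 985 · 0.031 · 0.212 / 0.00086 = 7527.
Re > 4000 → turbulent. Relative roughness ε/D = 4.9e-05/0.212 = 0.000231. Swamee-Jain: f = 0.25/(log₁₀[0.000231/3.7 + 5.74/7527^0.9])² = 0.25/(log₁₀[6.25e-05 + 0.00186])² = 0.25/(-2.716)² = 0.0339.
Darcy-Weisbach: ΔP = f(L/D)(ρV²/2) = 0.0339·(1170/0.212)·(985·0.031²/2) = 0.0339·5519·0.4733 = 88.54 Pa.
Q = V·A = 0.031·0.0353 = 0.001094 m³/s.
Pumping power P = QΔP = 0.001094·88.54 = 0.09689 W = 0.0969 W.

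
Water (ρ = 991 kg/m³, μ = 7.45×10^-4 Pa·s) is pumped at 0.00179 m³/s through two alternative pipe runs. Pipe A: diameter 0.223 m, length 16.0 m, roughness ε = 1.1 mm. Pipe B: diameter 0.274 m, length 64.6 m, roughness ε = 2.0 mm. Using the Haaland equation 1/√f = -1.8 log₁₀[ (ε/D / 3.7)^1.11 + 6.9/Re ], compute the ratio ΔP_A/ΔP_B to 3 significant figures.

ΔP_A/ΔP_B ≈ 0.626

Pipe A: V = Q/A = 0.00179/0.03906 = 0.04583 m/s; Re = 1.359e+04; ε/D = 0.00493; Haaland → f = 0.03574; ΔP_A = f(L/D)(ρV²/2) = 2.668 Pa.
Pipe B: V = Q/A = 0.00179/0.05896 = 0.03036 m/s; Re = 1.106e+04; ε/D = 0.0073; Haaland → f = 0.03962; ΔP_B = f(L/D)(ρV²/2) = 4.266 Pa.
ΔP_A/ΔP_B = 2.668/4.266 = 0.626.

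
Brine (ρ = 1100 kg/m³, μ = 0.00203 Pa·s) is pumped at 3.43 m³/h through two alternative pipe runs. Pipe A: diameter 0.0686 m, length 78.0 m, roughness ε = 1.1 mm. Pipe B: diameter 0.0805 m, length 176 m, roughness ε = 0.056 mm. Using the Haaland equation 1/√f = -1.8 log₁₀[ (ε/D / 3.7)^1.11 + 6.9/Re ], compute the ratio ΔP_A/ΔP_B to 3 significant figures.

Pipe A: V = Q/A = 0.0009528/0.003696 = 0.2578 m/s; Re = 9582; ε/D = 0.016; Haaland → f = 0.04905; ΔP_A = f(L/D)(ρV²/2) = 2039 Pa.
Pipe B: V = Q/A = 0.0009528/0.00509 = 0.1872 m/s; Re = 8166; ε/D = 0.000696; Haaland → f = 0.03346; ΔP_B = f(L/D)(ρV²/2) = 1410 Pa.
ΔP_A/ΔP_B = 2039/1410 = 1.45.

ΔP_A/ΔP_B ≈ 1.45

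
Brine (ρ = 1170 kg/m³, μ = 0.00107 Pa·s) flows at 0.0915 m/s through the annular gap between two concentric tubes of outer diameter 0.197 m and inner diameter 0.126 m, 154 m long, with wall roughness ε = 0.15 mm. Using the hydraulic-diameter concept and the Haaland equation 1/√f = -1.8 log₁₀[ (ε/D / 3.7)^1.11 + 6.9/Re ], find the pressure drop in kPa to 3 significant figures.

Hydraulic diameter D_h = 4A/P = D_o - D_i = 0.197 - 0.126 = 0.071 m.
Re = ρVD_h/μ = 1170·0.0915·0.071/0.00107 = 7104.
ε/D_h = 0.00015/0.071 = 0.00211; Haaland gives 1/√f = -1.8 log₁₀[0.000251+0.000971] = 5.243, so f = 0.03638.
ΔP = f(L/D_h)(ρV²/2) = 0.03638·154/0.071·4.898 = 386.5 Pa.
ΔP = 0.386 kPa.

ΔP ≈ 0.386 kPa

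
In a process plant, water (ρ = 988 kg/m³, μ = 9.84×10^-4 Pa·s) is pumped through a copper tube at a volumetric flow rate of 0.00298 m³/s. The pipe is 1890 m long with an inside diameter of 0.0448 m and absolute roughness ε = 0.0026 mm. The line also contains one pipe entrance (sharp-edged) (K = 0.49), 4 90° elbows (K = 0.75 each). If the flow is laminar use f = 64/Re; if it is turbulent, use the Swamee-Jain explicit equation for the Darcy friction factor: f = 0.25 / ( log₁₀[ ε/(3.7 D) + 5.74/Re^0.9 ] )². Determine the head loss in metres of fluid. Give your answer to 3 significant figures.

Cross-sectional area A = πD²/4 = π(0.0448)²/4 = 0.001576 m²; mean velocity V = Q/A = 0.00298/0.001576 = 1.89 m/s.
Reynolds number Re = ρVD/μ = 988 · 1.89 · 0.0448 / 0.000984 = 8.504e+04.
Re > 4000 → turbulent. Relative roughness ε/D = 2.6e-06/0.0448 = 5.8e-05. Swamee-Jain: f = 0.25/(log₁₀[5.8e-05/3.7 + 5.74/8.504e+04^0.9])² = 0.25/(log₁₀[1.57e-05 + 0.00021])² = 0.25/(-3.646)² = 0.0188.
Total minor-loss coefficient ΣK = 1·0.49 + 4·0.75 = 3.49.
ΔP = [f·L/D + ΣK]·(ρV²/2) = [0.0188·1890/0.0448 + 3.49]·(988·1.89²/2) = [793.2 + 3.49]·1765 = 1.407e+06 Pa.
Head loss h_f = ΔP/(ρg) = 1.407e+06/(988·9.81) = 145 m.

h_f ≈ 145 m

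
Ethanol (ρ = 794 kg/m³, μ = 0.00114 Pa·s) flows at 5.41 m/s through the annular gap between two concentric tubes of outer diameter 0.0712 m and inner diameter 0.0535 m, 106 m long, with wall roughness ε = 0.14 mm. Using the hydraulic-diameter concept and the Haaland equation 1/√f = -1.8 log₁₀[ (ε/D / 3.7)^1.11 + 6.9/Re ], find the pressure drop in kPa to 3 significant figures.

ΔP ≈ 2510 kPa

Hydraulic diameter D_h = 4A/P = D_o - D_i = 0.0712 - 0.0535 = 0.0177 m.
Re = ρVD_h/μ = 794·5.41·0.0177/0.00114 = 6.669e+04.
ε/D_h = 0.00014/0.0177 = 0.00791; Haaland gives 1/√f = -1.8 log₁₀[0.00109+0.000103] = 5.264, so f = 0.03609.
ΔP = f(L/D_h)(ρV²/2) = 0.03609·106/0.0177·1.162e+04 = 2.512e+06 Pa.
ΔP = 2510 kPa.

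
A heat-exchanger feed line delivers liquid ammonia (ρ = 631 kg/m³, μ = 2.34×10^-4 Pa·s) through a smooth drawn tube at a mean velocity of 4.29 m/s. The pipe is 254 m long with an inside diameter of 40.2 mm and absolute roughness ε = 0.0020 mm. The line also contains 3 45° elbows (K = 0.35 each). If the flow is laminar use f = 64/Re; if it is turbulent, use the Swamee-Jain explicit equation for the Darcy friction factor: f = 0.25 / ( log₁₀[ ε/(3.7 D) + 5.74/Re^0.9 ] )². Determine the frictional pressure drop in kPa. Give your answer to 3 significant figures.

Reynolds number Re = ρVD/μ = 631 · 4.29 · 0.0402 / 0.000234 = 4.65e+05.
Re > 4000 → turbulent. Relative roughness ε/D = 2e-06/0.0402 = 4.98e-05. Swamee-Jain: f = 0.25/(log₁₀[4.98e-05/3.7 + 5.74/4.65e+05^0.9])² = 0.25/(log₁₀[1.34e-05 + 4.55e-05])² = 0.25/(-4.229)² = 0.01398.
Total minor-loss coefficient ΣK = 3·0.35 = 1.05.
ΔP = [f·L/D + ΣK]·(ρV²/2) = [0.01398·254/0.0402 + 1.05]·(631·4.29²/2) = [88.3 + 1.05]·5806 = 5.188e+05 Pa.
ΔP = 5.188e+05 Pa = 519 kPa.

ΔP ≈ 519 kPa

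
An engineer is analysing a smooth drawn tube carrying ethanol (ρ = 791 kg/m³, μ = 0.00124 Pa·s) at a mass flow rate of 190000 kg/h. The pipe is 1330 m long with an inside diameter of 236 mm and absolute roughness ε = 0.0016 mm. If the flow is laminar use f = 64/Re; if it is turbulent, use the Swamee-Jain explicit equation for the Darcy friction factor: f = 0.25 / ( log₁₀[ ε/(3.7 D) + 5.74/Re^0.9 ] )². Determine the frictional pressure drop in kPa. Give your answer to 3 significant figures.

ṁ = 190000 kg/h = 190000/3600 = 52.78 kg/s.
A = πD²/4 = π(0.236)²/4 = 0.04374 m²; mean velocity V = ṁ/(ρA) = 52.78/(791 · 0.04374) = 1.525 m/s.
Reynolds number Re = ρVD/μ = 791 · 1.525 · 0.236 / 0.00124 = 2.296e+05.
Re > 4000 → turbulent. Relative roughness ε/D = 1.6e-06/0.236 = 6.78e-06. Swamee-Jain: f = 0.25/(log₁₀[6.78e-06/3.7 + 5.74/2.296e+05^0.9])² = 0.25/(log₁₀[1.83e-06 + 8.59e-05])² = 0.25/(-4.057)² = 0.01519.
Darcy-Weisbach: ΔP = f(L/D)(ρV²/2) = 0.01519·(1330/0.236)·(791·1.525²/2) = 0.01519·5636·920.2 = 7.877e+04 Pa.
ΔP = 7.877e+04 Pa = 78.8 kPa.

ΔP ≈ 78.8 kPa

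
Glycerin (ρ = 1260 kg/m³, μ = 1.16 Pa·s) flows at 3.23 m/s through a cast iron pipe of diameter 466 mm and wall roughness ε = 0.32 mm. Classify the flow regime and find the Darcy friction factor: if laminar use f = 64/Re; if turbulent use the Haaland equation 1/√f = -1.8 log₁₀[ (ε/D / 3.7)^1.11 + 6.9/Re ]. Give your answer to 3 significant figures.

Re = ρVD/μ = 1260·3.23·0.466/1.16 = 1635.
Re < 2300 → laminar, so f = 64/Re = 0.03915 (roughness is irrelevant in laminar flow).

f ≈ 0.0391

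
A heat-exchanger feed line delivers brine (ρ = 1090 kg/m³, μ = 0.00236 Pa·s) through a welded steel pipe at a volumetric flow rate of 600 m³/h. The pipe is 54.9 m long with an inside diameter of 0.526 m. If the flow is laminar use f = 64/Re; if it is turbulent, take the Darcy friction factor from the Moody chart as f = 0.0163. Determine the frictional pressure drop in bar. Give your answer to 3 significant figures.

ΔP ≈ 0.00545 bar

Q = 600 m³/h = 600/3600 = 0.1667 m³/s.
Cross-sectional area A = πD²/4 = π(0.526)²/4 = 0.2173 m²; mean velocity V = Q/A = 0.1667/0.2173 = 0.767 m/s.
Reynolds number Re = ρVD/μ = 1090 · 0.767 · 0.526 / 0.00236 = 1.863e+05.
Re > 4000 → turbulent; use the Moody-chart value f = 0.0163.
Darcy-Weisbach: ΔP = f(L/D)(ρV²/2) = 0.0163·(54.9/0.526)·(1090·0.767²/2) = 0.0163·104.4·320.6 = 545.4 Pa.
ΔP = 545.4 Pa = 0.00545 bar.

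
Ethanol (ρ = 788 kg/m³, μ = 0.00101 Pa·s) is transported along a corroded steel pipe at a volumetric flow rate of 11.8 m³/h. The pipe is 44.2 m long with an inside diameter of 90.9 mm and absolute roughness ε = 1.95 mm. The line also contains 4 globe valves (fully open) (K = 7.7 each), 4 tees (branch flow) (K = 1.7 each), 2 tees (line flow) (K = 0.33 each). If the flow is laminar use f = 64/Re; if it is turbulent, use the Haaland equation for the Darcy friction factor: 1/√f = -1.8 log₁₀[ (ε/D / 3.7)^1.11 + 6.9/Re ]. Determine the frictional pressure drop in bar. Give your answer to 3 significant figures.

ΔP ≈ 0.0634 bar

Q = 11.8 m³/h = 11.8/3600 = 0.003278 m³/s.
Cross-sectional area A = πD²/4 = π(0.0909)²/4 = 0.00649 m²; mean velocity V = Q/A = 0.003278/0.00649 = 0.5051 m/s.
Reynolds number Re = ρVD/μ = 788 · 0.5051 · 0.0909 / 0.00101 = 3.582e+04.
Re > 4000 → turbulent. Relative roughness ε/D = 0.00195/0.0909 = 0.0215. Haaland: 1/√f = -1.8 log₁₀[(0.0215/3.7)^1.11 + 6.9/3.582e+04] = -1.8 log₁₀[0.00329 + 0.000193] = 4.425, so f = 0.05108.
Total minor-loss coefficient ΣK = 4·7.7 + 4·1.7 + 2·0.33 = 38.3.
ΔP = [f·L/D + ΣK]·(ρV²/2) = [0.05108·44.2/0.0909 + 38.3]·(788·0.5051²/2) = [24.84 + 38.3]·100.5 = 6342 Pa.
ΔP = 6342 Pa = 0.0634 bar.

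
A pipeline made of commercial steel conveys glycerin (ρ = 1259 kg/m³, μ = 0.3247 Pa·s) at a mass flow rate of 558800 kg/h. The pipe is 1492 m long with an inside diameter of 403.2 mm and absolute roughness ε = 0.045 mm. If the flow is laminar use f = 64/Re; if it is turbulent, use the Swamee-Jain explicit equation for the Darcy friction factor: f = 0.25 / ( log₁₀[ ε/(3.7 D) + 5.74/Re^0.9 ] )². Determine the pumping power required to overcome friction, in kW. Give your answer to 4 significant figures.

ṁ = 558800 kg/h = 558800/3600 = 155.2 kg/s.
A = πD²/4 = π(0.4032)²/4 = 0.1277 m²; mean velocity V = ṁ/(ρA) = 155.2/(1259 · 0.1277) = 0.9656 m/s.
Reynolds number Re = ρVD/μ = 1259 · 0.9656 · 0.4032 / 0.325 = 1510.
Re < 2300 → laminar flow, so f = 64/Re = 64/1510 = 0.0424 (the turbulent correlation is not needed).
Darcy-Weisbach: ΔP = f(L/D)(ρV²/2) = 0.0424·(1492/0.4032)·(1259·0.9656²/2) = 0.0424·3700·586.9 = 9.208e+04 Pa.
Q = ṁ/ρ = 155.2/1259 = 0.1233 m³/s.
Pumping power P = QΔP = 0.1233·9.208e+04 = 11352 W = 11.35 kW.

P ≈ 11.35 kW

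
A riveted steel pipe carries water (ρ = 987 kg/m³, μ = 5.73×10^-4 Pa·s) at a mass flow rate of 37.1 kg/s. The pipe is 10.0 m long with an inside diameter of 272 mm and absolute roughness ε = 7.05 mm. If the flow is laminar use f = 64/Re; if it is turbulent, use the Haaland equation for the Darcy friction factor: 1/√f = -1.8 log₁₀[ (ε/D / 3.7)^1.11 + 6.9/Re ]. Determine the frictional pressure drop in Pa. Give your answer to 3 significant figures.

ΔP ≈ 411 Pa

A = πD²/4 = π(0.272)²/4 = 0.05811 m²; mean velocity V = ṁ/(ρA) = 37.1/(987 · 0.05811) = 0.6469 m/s.
Reynolds number Re = ρVD/μ = 987 · 0.6469 · 0.272 / 0.000573 = 3.031e+05.
Re > 4000 → turbulent. Relative roughness ε/D = 0.00705/0.272 = 0.0259. Haaland: 1/√f = -1.8 log₁₀[(0.0259/3.7)^1.11 + 6.9/3.031e+05] = -1.8 log₁₀[0.00406 + 2.28e-05] = 4.3, so f = 0.05407.
Darcy-Weisbach: ΔP = f(L/D)(ρV²/2) = 0.05407·(10/0.272)·(987·0.6469²/2) = 0.05407·36.76·206.5 = 410.5 Pa.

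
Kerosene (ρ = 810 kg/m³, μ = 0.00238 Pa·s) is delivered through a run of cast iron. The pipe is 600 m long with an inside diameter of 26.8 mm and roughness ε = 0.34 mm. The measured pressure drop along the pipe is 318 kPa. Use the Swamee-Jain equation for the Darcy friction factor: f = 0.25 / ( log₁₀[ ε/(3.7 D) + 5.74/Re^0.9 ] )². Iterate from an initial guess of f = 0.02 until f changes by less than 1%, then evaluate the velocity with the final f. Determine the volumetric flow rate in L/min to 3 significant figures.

Q ≈ 28.9 L/min

Rearranging Darcy-Weisbach: V = √(2·ΔP·D/(f·L·ρ)). With ε/D = 0.00034/0.0268 = 0.0127, iterate starting from f = 0.02:
  f = 0.02 → V = √(2·3.18e+05·0.0268/(0.02·600·810)) = 1.324 m/s; Re = ρVD/μ = 1.208e+04; f → 0.04593
  f = 0.04593 → V = 0.8738 m/s; Re = 7970; f → 0.04791
  f = 0.04791 → V = 0.8556 m/s; Re = 7804; f → 0.04803
Converged (Δf/f < 1%). With the final f = 0.04803: V = √(2·3.18e+05·0.0268/(0.04803·600·810)) = 0.8545 m/s.
Q = V·A = 0.8545·(π/4·0.0268²) = 0.000482 m³/s = 28.9 L/min.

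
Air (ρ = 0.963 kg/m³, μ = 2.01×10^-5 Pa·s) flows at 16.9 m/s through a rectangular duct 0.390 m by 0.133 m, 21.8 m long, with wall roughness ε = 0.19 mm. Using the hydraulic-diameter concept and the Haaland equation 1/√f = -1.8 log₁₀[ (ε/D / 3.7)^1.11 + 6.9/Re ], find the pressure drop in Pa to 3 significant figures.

Hydraulic diameter D_h = 4A/P = 4·(0.39·0.133)/(2·(0.39+0.133)) = 0.2075/1.046 = 0.1984 m.
Re = ρVD_h/μ = 0.963·16.9·0.1984/2.01e-05 = 1.606e+05.
ε/D_h = 0.00019/0.1984 = 0.000958; Haaland gives 1/√f = -1.8 log₁₀[0.000104+4.3e-05] = 6.897, so f = 0.02102.
ΔP = f(L/D_h)(ρV²/2) = 0.02102·21.8/0.1984·137.5 = 317.7 Pa.

ΔP ≈ 318 Pa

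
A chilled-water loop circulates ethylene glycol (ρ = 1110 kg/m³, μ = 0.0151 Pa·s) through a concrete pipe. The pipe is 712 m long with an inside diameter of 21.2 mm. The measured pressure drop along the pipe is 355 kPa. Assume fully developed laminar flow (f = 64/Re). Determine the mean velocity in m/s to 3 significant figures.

For laminar flow, f = 64/Re with Re = ρVD/μ, so Darcy-Weisbach reduces to ΔP = 32μLV/D². Solving for V: V = ΔP·D²/(32μL) = 3.55e+05·(0.0212)²/(32·0.0151·712) = 0.4638 m/s.
Check: Re = ρVD/μ = 1110·0.4638·0.0212/0.0151 = 722.7 < 2300, so the laminar assumption holds.

V ≈ 0.464 m/s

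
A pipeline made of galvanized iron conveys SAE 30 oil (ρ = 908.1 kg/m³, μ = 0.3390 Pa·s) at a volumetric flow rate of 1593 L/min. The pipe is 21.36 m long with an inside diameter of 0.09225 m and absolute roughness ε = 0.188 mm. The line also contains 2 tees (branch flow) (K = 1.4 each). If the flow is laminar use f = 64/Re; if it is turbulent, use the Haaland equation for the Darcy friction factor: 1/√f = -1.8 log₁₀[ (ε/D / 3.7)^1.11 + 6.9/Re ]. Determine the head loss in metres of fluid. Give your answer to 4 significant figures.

h_f ≈ 14.39 m

Q = 1593 L/min = 1593/60000 = 0.02655 m³/s.
Cross-sectional area A = πD²/4 = π(0.09225)²/4 = 0.006684 m²; mean velocity V = Q/A = 0.02655/0.006684 = 3.972 m/s.
Reynolds number Re = ρVD/μ = 908.1 · 3.972 · 0.09225 / 0.339 = 981.6.
Re < 2300 → laminar flow, so f = 64/Re = 64/981.6 = 0.0652 (the turbulent correlation is not needed).
Total minor-loss coefficient ΣK = 2·1.4 = 2.8.
ΔP = [f·L/D + ΣK]·(ρV²/2) = [0.0652·21.36/0.09225 + 2.8]·(908.1·3.972²/2) = [15.1 + 2.8]·7165 = 1.282e+05 Pa.
Head loss h_f = ΔP/(ρg) = 1.282e+05/(908.1·9.81) = 14.39 m.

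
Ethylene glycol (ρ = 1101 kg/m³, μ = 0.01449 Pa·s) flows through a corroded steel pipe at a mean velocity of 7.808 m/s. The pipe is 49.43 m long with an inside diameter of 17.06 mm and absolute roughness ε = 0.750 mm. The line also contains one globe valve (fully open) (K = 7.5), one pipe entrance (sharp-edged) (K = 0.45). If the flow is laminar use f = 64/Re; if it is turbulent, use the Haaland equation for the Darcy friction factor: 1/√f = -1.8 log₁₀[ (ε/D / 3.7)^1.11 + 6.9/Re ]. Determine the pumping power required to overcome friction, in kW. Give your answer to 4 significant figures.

P ≈ 12.64 kW

Reynolds number Re = ρVD/μ = 1101 · 7.808 · 0.01706 / 0.0145 = 1.012e+04.
Re > 4000 → turbulent. Relative roughness ε/D = 0.00075/0.01706 = 0.044. Haaland: 1/√f = -1.8 log₁₀[(0.044/3.7)^1.11 + 6.9/1.012e+04] = -1.8 log₁₀[0.0073 + 0.000682] = 3.777, so f = 0.07011.
Total minor-loss coefficient ΣK = 1·7.5 + 1·0.45 = 7.95.
ΔP = [f·L/D + ΣK]·(ρV²/2) = [0.07011·49.43/0.01706 + 7.95]·(1101·7.808²/2) = [203.2 + 7.95]·3.356e+04 = 7.085e+06 Pa.
Q = V·A = 7.808·0.0002286 = 0.001785 m³/s.
Pumping power P = QΔP = 0.001785·7.085e+06 = 12645 W = 12.64 kW.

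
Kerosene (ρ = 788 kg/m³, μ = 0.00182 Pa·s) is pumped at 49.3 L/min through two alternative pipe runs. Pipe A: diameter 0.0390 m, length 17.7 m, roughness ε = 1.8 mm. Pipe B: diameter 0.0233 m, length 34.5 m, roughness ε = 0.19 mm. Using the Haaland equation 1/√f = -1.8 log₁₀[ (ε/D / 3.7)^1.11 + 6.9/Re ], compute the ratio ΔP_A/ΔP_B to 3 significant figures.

ΔP_A/ΔP_B ≈ 0.0722

Pipe A: V = Q/A = 0.0008217/0.001195 = 0.6878 m/s; Re = 1.161e+04; ε/D = 0.0462; Haaland → f = 0.07126; ΔP_A = f(L/D)(ρV²/2) = 6028 Pa.
Pipe B: V = Q/A = 0.0008217/0.0004264 = 1.927 m/s; Re = 1.944e+04; ε/D = 0.00815; Haaland → f = 0.03854; ΔP_B = f(L/D)(ρV²/2) = 8.349e+04 Pa.
ΔP_A/ΔP_B = 6028/8.349e+04 = 0.0722.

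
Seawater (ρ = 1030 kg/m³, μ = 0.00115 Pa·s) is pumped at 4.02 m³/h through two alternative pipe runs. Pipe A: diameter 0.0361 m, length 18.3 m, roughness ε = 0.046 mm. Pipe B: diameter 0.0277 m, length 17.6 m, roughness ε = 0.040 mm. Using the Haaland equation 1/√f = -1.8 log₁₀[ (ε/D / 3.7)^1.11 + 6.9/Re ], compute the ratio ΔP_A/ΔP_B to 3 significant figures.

ΔP_A/ΔP_B ≈ 0.282

Pipe A: V = Q/A = 0.001117/0.001024 = 1.091 m/s; Re = 3.527e+04; ε/D = 0.00127; Haaland → f = 0.02563; ΔP_A = f(L/D)(ρV²/2) = 7965 Pa.
Pipe B: V = Q/A = 0.001117/0.0006026 = 1.853 m/s; Re = 4.597e+04; ε/D = 0.00144; Haaland → f = 0.02516; ΔP_B = f(L/D)(ρV²/2) = 2.827e+04 Pa.
ΔP_A/ΔP_B = 7965/2.827e+04 = 0.282.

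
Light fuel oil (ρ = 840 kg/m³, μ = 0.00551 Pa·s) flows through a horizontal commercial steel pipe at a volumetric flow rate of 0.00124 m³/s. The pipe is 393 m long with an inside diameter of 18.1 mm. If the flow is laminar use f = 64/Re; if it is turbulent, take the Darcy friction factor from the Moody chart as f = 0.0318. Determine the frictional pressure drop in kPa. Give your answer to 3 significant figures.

ΔP ≈ 6740 kPa

Cross-sectional area A = πD²/4 = π(0.0181)²/4 = 0.0002573 m²; mean velocity V = Q/A = 0.00124/0.0002573 = 4.819 m/s.
Reynolds number Re = ρVD/μ = 840 · 4.819 · 0.0181 / 0.00551 = 1.33e+04.
Re > 4000 → turbulent; use the Moody-chart value f = 0.0318.
Darcy-Weisbach: ΔP = f(L/D)(ρV²/2) = 0.0318·(393/0.0181)·(840·4.819²/2) = 0.0318·2.171e+04·9754 = 6.735e+06 Pa.
ΔP = 6.735e+06 Pa = 6740 kPa.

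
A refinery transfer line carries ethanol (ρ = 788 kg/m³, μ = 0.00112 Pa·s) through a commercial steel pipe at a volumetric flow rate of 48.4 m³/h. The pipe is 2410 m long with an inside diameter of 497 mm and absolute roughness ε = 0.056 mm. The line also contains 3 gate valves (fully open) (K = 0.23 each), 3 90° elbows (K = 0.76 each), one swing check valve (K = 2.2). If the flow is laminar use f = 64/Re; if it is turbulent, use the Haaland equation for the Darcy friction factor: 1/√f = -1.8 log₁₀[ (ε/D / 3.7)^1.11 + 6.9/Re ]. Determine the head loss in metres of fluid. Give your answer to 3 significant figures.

Q = 48.4 m³/h = 48.4/3600 = 0.01344 m³/s.
Cross-sectional area A = πD²/4 = π(0.497)²/4 = 0.194 m²; mean velocity V = Q/A = 0.01344/0.194 = 0.0693 m/s.
Reynolds number Re = ρVD/μ = 788 · 0.0693 · 0.497 / 0.00112 = 2.423e+04.
Re > 4000 → turbulent. Relative roughness ε/D = 5.6e-05/0.497 = 0.000113. Haaland: 1/√f = -1.8 log₁₀[(0.000113/3.7)^1.11 + 6.9/2.423e+04] = -1.8 log₁₀[9.7e-06 + 0.000285] = 6.356, so f = 0.02475.
Total minor-loss coefficient ΣK = 3·0.23 + 3·0.76 + 1·2.2 = 5.17.
ΔP = [f·L/D + ΣK]·(ρV²/2) = [0.02475·2410/0.497 + 5.17]·(788·0.0693²/2) = [120 + 5.17]·1.892 = 236.9 Pa.
Head loss h_f = ΔP/(ρg) = 236.9/(788·9.81) = 0.0306 m.

h_f ≈ 0.0306 m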